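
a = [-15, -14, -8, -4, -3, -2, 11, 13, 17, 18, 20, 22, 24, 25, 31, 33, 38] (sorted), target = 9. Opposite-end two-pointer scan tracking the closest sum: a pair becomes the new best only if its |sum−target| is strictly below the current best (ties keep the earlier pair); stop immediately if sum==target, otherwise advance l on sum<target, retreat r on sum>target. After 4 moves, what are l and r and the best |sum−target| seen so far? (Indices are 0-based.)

l=0 r=16: -15+38=23 d=14 *, r--
l=0 r=15: -15+33=18 d=9 *, r--
l=0 r=14: -15+31=16 d=7 *, r--
l=0 r=13: -15+25=10 d=1 *, r--

l=0, r=12, best |Δ|=1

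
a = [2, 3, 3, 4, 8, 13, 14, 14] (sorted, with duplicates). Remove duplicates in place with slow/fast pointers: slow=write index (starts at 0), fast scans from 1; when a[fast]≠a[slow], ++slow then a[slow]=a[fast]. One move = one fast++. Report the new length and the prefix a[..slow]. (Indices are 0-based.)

length 6; prefix = [2, 3, 4, 8, 13, 14]

slow=0 fast=1: a[fast]=3≠a[slow]=2 write a[1]=3, slow++,fast++
slow=1 fast=2: a[fast]=3=a[slow] dup, fast++
slow=1 fast=3: a[fast]=4≠a[slow]=3 write a[2]=4, slow++,fast++
slow=2 fast=4: a[fast]=8≠a[slow]=4 write a[3]=8, slow++,fast++
slow=3 fast=5: a[fast]=13≠a[slow]=8 write a[4]=13, slow++,fast++
slow=4 fast=6: a[fast]=14≠a[slow]=13 write a[5]=14, slow++,fast++
slow=5 fast=7: a[fast]=14=a[slow] dup, fast++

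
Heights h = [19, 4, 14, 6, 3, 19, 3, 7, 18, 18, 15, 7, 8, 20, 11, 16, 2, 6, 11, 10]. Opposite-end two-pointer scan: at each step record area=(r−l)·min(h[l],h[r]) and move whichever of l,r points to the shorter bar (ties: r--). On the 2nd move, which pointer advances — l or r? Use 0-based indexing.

l=0 r=19: min(19,10)*19=190 best=190 *, r--
l=0 r=18: min(19,11)*18=198 best=198 *, r--

r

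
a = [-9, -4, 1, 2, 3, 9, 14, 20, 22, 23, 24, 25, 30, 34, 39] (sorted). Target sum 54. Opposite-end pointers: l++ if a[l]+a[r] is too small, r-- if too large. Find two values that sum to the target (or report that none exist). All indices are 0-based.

(20, 34)

[0,14] -9+39=30 <54 → l++
[1,14] -4+39=35 <54 → l++
[2,14] 1+39=40 <54 → l++
[3,14] 2+39=41 <54 → l++
[4,14] 3+39=42 <54 → l++
[5,14] 9+39=48 <54 → l++
[6,14] 14+39=53 <54 → l++
[7,14] 20+39=59 >54 → r--
[7,13] 20+34=54 → found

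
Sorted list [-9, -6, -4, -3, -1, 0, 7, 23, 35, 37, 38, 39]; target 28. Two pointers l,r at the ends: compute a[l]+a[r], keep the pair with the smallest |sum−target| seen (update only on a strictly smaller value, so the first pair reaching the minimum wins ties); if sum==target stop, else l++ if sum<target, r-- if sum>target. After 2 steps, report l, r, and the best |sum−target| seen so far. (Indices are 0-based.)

l=0, r=9, best |Δ|=1

l=0 r=11: -9+39=30 d=2 *, r--
l=0 r=10: -9+38=29 d=1 *, r--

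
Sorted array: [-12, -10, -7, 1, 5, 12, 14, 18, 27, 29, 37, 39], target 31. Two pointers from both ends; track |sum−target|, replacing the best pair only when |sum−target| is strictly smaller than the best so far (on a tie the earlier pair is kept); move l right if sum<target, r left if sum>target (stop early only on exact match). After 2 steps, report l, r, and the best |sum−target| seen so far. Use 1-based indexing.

l=3, r=12, best |Δ|=2

l=1 r=12: -12+39=27 d=4 *, l++
l=2 r=12: -10+39=29 d=2 *, l++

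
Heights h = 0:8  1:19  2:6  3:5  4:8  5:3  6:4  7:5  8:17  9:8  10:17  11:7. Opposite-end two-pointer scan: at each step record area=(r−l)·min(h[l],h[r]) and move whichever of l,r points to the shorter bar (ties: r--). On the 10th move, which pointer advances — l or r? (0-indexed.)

l=0 r=11: min(8,7)*11=77 best=77 *, r--
l=0 r=10: min(8,17)*10=80 best=80 *, l++
l=1 r=10: min(19,17)*9=153 best=153 *, r--
l=1 r=9: min(19,8)*8=64 best=153, r--
l=1 r=8: min(19,17)*7=119 best=153, r--
l=1 r=7: min(19,5)*6=30 best=153, r--
l=1 r=6: min(19,4)*5=20 best=153, r--
l=1 r=5: min(19,3)*4=12 best=153, r--
l=1 r=4: min(19,8)*3=24 best=153, r--
l=1 r=3: min(19,5)*2=10 best=153, r--

r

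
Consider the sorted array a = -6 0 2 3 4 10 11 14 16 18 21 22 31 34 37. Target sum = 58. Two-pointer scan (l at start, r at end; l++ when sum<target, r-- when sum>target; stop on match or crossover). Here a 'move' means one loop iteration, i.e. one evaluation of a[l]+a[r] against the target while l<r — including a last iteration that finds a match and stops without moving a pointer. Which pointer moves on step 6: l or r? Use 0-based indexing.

l

l=0 r=14: -6+37=31 <58, l++
l=1 r=14: 0+37=37 <58, l++
l=2 r=14: 2+37=39 <58, l++
l=3 r=14: 3+37=40 <58, l++
l=4 r=14: 4+37=41 <58, l++
l=5 r=14: 10+37=47 <58, l++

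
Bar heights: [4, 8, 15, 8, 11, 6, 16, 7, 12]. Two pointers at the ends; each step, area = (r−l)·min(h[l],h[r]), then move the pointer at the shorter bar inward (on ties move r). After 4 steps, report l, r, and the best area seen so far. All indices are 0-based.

[0,8] min(4,12)*8=32 best=32 * → l++
[1,8] min(8,12)*7=56 best=56 * → l++
[2,8] min(15,12)*6=72 best=72 * → r--
[2,7] min(15,7)*5=35 best=72 → r--

l=2, r=6, best area=72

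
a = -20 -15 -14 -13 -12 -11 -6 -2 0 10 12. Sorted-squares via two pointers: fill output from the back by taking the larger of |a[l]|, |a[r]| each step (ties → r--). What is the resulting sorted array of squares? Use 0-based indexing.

[0, 4, 36, 100, 121, 144, 144, 169, 196, 225, 400]

l=0 r=10: |-20|>|12| out[10]=400, l++
l=1 r=10: |-15|>|12| out[9]=225, l++
l=2 r=10: |-14|>|12| out[8]=196, l++
l=3 r=10: |-13|>|12| out[7]=169, l++
l=4 r=10: |-12|<=|12| out[6]=144, r--
l=4 r=9: |-12|>|10| out[5]=144, l++
l=5 r=9: |-11|>|10| out[4]=121, l++
l=6 r=9: |-6|<=|10| out[3]=100, r--
l=6 r=8: |-6|>|0| out[2]=36, l++
l=7 r=8: |-2|>|0| out[1]=4, l++
l=8 r=8: |0|<=|0| out[0]=0, r--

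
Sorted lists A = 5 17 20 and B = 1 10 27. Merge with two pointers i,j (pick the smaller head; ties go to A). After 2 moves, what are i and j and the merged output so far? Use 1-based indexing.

i=1 j=1: A[i]=5>B[j]=1 take 1, j++
i=1 j=2: A[i]=5<=B[j]=10 take 5, i++

i=2, j=2, merged so far=[1, 5]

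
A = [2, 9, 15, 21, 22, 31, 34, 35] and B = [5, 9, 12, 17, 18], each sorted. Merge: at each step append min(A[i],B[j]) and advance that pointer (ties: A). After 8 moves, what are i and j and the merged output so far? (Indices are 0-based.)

[i=0,j=0] A[i]=2<=B[j]=5 take 2 → i++
[i=1,j=0] A[i]=9>B[j]=5 take 5 → j++
[i=1,j=1] A[i]=9<=B[j]=9 take 9 → i++
[i=2,j=1] A[i]=15>B[j]=9 take 9 → j++
[i=2,j=2] A[i]=15>B[j]=12 take 12 → j++
[i=2,j=3] A[i]=15<=B[j]=17 take 15 → i++
[i=3,j=3] A[i]=21>B[j]=17 take 17 → j++
[i=3,j=4] A[i]=21>B[j]=18 take 18 → j++

i=3, j=5, merged so far=[2, 5, 9, 9, 12, 15, 17, 18]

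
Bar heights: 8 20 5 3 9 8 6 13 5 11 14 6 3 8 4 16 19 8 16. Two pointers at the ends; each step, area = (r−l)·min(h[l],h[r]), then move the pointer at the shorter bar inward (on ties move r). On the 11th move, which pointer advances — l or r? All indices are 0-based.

r

[0,18] min(8,16)*18=144 best=144 * → l++
[1,18] min(20,16)*17=272 best=272 * → r--
[1,17] min(20,8)*16=128 best=272 → r--
[1,16] min(20,19)*15=285 best=285 * → r--
[1,15] min(20,16)*14=224 best=285 → r--
[1,14] min(20,4)*13=52 best=285 → r--
[1,13] min(20,8)*12=96 best=285 → r--
[1,12] min(20,3)*11=33 best=285 → r--
[1,11] min(20,6)*10=60 best=285 → r--
[1,10] min(20,14)*9=126 best=285 → r--
[1,9] min(20,11)*8=88 best=285 → r--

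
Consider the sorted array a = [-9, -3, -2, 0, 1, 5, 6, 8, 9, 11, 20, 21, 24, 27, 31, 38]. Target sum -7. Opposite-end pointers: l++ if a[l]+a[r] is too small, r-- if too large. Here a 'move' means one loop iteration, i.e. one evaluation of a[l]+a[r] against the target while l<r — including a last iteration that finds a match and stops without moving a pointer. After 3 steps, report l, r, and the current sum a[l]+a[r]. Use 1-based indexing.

[1,16] -9+38=29 >-7 → r--
[1,15] -9+31=22 >-7 → r--
[1,14] -9+27=18 >-7 → r--

l=1, r=13, sum=15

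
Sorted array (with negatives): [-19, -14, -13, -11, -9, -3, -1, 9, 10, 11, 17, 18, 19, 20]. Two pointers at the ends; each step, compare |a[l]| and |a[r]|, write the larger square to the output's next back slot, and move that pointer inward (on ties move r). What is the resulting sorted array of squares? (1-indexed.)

[1, 9, 81, 81, 100, 121, 121, 169, 196, 289, 324, 361, 361, 400]

l=1 r=14: |-19|<=|20| out[14]=400, r--
l=1 r=13: |-19|<=|19| out[13]=361, r--
l=1 r=12: |-19|>|18| out[12]=361, l++
l=2 r=12: |-14|<=|18| out[11]=324, r--
l=2 r=11: |-14|<=|17| out[10]=289, r--
l=2 r=10: |-14|>|11| out[9]=196, l++
l=3 r=10: |-13|>|11| out[8]=169, l++
l=4 r=10: |-11|<=|11| out[7]=121, r--
l=4 r=9: |-11|>|10| out[6]=121, l++
l=5 r=9: |-9|<=|10| out[5]=100, r--
l=5 r=8: |-9|<=|9| out[4]=81, r--
l=5 r=7: |-9|>|-1| out[3]=81, l++
l=6 r=7: |-3|>|-1| out[2]=9, l++
l=7 r=7: |-1|<=|-1| out[1]=1, r--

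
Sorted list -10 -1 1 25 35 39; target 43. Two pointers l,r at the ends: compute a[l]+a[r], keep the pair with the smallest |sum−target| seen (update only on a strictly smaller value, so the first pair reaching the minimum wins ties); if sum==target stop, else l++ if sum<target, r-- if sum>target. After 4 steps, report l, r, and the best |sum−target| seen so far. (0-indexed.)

l=3, r=4, best |Δ|=3

l=0 r=5: -10+39=29 d=14 *, l++
l=1 r=5: -1+39=38 d=5 *, l++
l=2 r=5: 1+39=40 d=3 *, l++
l=3 r=5: 25+39=64 d=21, r--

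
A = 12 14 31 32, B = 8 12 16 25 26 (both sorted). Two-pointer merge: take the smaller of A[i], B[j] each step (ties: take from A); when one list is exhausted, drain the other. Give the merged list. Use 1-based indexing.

[i=1,j=1] A[i]=12>B[j]=8 take 8 → j++
[i=1,j=2] A[i]=12<=B[j]=12 take 12 → i++
[i=2,j=2] A[i]=14>B[j]=12 take 12 → j++
[i=2,j=3] A[i]=14<=B[j]=16 take 14 → i++
[i=3,j=3] A[i]=31>B[j]=16 take 16 → j++
[i=3,j=4] A[i]=31>B[j]=25 take 25 → j++
[i=3,j=5] A[i]=31>B[j]=26 take 26 → j++
[i=3,j=6] B done, take A[i]=31 → i++
[i=4,j=6] B done, take A[i]=32 → i++

[8, 12, 12, 14, 16, 25, 26, 31, 32]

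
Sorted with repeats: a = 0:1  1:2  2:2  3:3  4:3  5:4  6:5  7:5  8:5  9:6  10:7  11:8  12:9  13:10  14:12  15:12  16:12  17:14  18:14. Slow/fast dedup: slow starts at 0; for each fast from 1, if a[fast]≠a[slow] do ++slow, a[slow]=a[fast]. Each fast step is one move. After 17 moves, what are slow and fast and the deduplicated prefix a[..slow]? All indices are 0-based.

slow=0 fast=1: a[fast]=2≠a[slow]=1 write a[1]=2, slow++,fast++
slow=1 fast=2: a[fast]=2=a[slow] dup, fast++
slow=1 fast=3: a[fast]=3≠a[slow]=2 write a[2]=3, slow++,fast++
slow=2 fast=4: a[fast]=3=a[slow] dup, fast++
slow=2 fast=5: a[fast]=4≠a[slow]=3 write a[3]=4, slow++,fast++
slow=3 fast=6: a[fast]=5≠a[slow]=4 write a[4]=5, slow++,fast++
slow=4 fast=7: a[fast]=5=a[slow] dup, fast++
slow=4 fast=8: a[fast]=5=a[slow] dup, fast++
slow=4 fast=9: a[fast]=6≠a[slow]=5 write a[5]=6, slow++,fast++
slow=5 fast=10: a[fast]=7≠a[slow]=6 write a[6]=7, slow++,fast++
slow=6 fast=11: a[fast]=8≠a[slow]=7 write a[7]=8, slow++,fast++
slow=7 fast=12: a[fast]=9≠a[slow]=8 write a[8]=9, slow++,fast++
slow=8 fast=13: a[fast]=10≠a[slow]=9 write a[9]=10, slow++,fast++
slow=9 fast=14: a[fast]=12≠a[slow]=10 write a[10]=12, slow++,fast++
slow=10 fast=15: a[fast]=12=a[slow] dup, fast++
slow=10 fast=16: a[fast]=12=a[slow] dup, fast++
slow=10 fast=17: a[fast]=14≠a[slow]=12 write a[11]=14, slow++,fast++

slow=11, fast=18, prefix=[1, 2, 3, 4, 5, 6, 7, 8, 9, 10, 12, 14]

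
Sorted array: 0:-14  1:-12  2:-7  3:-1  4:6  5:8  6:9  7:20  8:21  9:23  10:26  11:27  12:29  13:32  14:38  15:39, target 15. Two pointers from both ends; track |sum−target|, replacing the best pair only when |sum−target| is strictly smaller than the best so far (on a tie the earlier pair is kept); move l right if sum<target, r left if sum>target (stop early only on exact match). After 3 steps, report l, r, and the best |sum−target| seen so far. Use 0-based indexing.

l=0 r=15: -14+39=25 d=10 *, r--
l=0 r=14: -14+38=24 d=9 *, r--
l=0 r=13: -14+32=18 d=3 *, r--

l=0, r=12, best |Δ|=3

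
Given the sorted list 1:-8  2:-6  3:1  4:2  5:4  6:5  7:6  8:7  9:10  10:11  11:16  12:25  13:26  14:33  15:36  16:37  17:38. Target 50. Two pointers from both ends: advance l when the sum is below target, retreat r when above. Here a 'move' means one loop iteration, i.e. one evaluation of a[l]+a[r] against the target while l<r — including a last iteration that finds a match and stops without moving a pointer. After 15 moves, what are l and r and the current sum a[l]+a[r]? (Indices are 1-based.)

l=12, r=13, sum=51

l=1 r=17: -8+38=30 <50, l++
l=2 r=17: -6+38=32 <50, l++
l=3 r=17: 1+38=39 <50, l++
l=4 r=17: 2+38=40 <50, l++
l=5 r=17: 4+38=42 <50, l++
l=6 r=17: 5+38=43 <50, l++
l=7 r=17: 6+38=44 <50, l++
l=8 r=17: 7+38=45 <50, l++
l=9 r=17: 10+38=48 <50, l++
l=10 r=17: 11+38=49 <50, l++
l=11 r=17: 16+38=54 >50, r--
l=11 r=16: 16+37=53 >50, r--
l=11 r=15: 16+36=52 >50, r--
l=11 r=14: 16+33=49 <50, l++
l=12 r=14: 25+33=58 >50, r--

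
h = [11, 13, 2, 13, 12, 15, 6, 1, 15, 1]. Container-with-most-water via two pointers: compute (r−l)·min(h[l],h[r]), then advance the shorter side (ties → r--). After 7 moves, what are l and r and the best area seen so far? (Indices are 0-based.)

[0,9] min(11,1)*9=9 best=9 * → r--
[0,8] min(11,15)*8=88 best=88 * → l++
[1,8] min(13,15)*7=91 best=91 * → l++
[2,8] min(2,15)*6=12 best=91 → l++
[3,8] min(13,15)*5=65 best=91 → l++
[4,8] min(12,15)*4=48 best=91 → l++
[5,8] min(15,15)*3=45 best=91 → r--

l=5, r=7, best area=91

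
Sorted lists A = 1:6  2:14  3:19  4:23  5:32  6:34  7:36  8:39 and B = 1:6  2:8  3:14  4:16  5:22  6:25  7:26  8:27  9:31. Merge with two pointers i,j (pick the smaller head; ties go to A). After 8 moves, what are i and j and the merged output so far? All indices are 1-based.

i=4, j=6, merged so far=[6, 6, 8, 14, 14, 16, 19, 22]

i=1 j=1: A[i]=6<=B[j]=6 take 6, i++
i=2 j=1: A[i]=14>B[j]=6 take 6, j++
i=2 j=2: A[i]=14>B[j]=8 take 8, j++
i=2 j=3: A[i]=14<=B[j]=14 take 14, i++
i=3 j=3: A[i]=19>B[j]=14 take 14, j++
i=3 j=4: A[i]=19>B[j]=16 take 16, j++
i=3 j=5: A[i]=19<=B[j]=22 take 19, i++
i=4 j=5: A[i]=23>B[j]=22 take 22, j++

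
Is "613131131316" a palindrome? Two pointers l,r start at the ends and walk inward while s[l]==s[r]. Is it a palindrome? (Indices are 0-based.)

[0,11] '6'=='6' → l++,r--
[1,10] '1'=='1' → l++,r--
[2,9] '3'=='3' → l++,r--
[3,8] '1'=='1' → l++,r--
[4,7] '3'=='3' → l++,r--
[5,6] '1'=='1' → l++,r--

palindrome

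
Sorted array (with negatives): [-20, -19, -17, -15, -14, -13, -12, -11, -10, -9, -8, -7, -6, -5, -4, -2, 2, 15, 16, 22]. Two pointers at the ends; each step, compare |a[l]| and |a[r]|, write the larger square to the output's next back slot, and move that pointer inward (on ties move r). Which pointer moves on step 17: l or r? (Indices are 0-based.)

l

[0,19] |-20|<=|22| out[19]=484 → r--
[0,18] |-20|>|16| out[18]=400 → l++
[1,18] |-19|>|16| out[17]=361 → l++
[2,18] |-17|>|16| out[16]=289 → l++
[3,18] |-15|<=|16| out[15]=256 → r--
[3,17] |-15|<=|15| out[14]=225 → r--
[3,16] |-15|>|2| out[13]=225 → l++
[4,16] |-14|>|2| out[12]=196 → l++
[5,16] |-13|>|2| out[11]=169 → l++
[6,16] |-12|>|2| out[10]=144 → l++
[7,16] |-11|>|2| out[9]=121 → l++
[8,16] |-10|>|2| out[8]=100 → l++
[9,16] |-9|>|2| out[7]=81 → l++
[10,16] |-8|>|2| out[6]=64 → l++
[11,16] |-7|>|2| out[5]=49 → l++
[12,16] |-6|>|2| out[4]=36 → l++
[13,16] |-5|>|2| out[3]=25 → l++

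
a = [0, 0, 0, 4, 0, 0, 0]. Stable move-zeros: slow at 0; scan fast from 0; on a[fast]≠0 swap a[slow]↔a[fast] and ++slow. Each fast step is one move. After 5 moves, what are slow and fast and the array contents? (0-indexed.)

slow=1, fast=5, a=[4, 0, 0, 0, 0, 0, 0]

slow=0 fast=0: a[fast]=0, fast++
slow=0 fast=1: a[fast]=0, fast++
slow=0 fast=2: a[fast]=0, fast++
slow=0 fast=3: a[fast]=4≠0 swap→a[0]=4, slow++,fast++
slow=1 fast=4: a[fast]=0, fast++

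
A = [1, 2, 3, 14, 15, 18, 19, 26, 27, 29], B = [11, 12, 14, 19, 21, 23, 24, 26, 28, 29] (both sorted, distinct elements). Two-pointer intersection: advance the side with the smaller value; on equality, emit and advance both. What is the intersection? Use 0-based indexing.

[i=0,j=0] 1<11 → i++
[i=1,j=0] 2<11 → i++
[i=2,j=0] 3<11 → i++
[i=3,j=0] 14>11 → j++
[i=3,j=1] 14>12 → j++
[i=3,j=2] 14==14 emit → i++,j++
[i=4,j=3] 15<19 → i++
[i=5,j=3] 18<19 → i++
[i=6,j=3] 19==19 emit → i++,j++
[i=7,j=4] 26>21 → j++
[i=7,j=5] 26>23 → j++
[i=7,j=6] 26>24 → j++
[i=7,j=7] 26==26 emit → i++,j++
[i=8,j=8] 27<28 → i++
[i=9,j=8] 29>28 → j++
[i=9,j=9] 29==29 emit → i++,j++

intersection = [14, 19, 26, 29]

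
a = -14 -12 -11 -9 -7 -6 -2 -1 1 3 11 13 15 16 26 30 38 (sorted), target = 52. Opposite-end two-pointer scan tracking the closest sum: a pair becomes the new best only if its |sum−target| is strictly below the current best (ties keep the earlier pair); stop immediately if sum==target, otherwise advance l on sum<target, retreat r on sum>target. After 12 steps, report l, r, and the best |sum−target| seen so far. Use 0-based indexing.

l=0 r=16: -14+38=24 d=28 *, l++
l=1 r=16: -12+38=26 d=26 *, l++
l=2 r=16: -11+38=27 d=25 *, l++
l=3 r=16: -9+38=29 d=23 *, l++
l=4 r=16: -7+38=31 d=21 *, l++
l=5 r=16: -6+38=32 d=20 *, l++
l=6 r=16: -2+38=36 d=16 *, l++
l=7 r=16: -1+38=37 d=15 *, l++
l=8 r=16: 1+38=39 d=13 *, l++
l=9 r=16: 3+38=41 d=11 *, l++
l=10 r=16: 11+38=49 d=3 *, l++
l=11 r=16: 13+38=51 d=1 *, l++

l=12, r=16, best |Δ|=1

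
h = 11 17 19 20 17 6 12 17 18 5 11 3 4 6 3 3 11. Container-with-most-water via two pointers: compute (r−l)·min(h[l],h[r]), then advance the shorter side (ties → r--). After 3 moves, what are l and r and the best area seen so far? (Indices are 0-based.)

l=0, r=13, best area=176

[0,16] min(11,11)*16=176 best=176 * → r--
[0,15] min(11,3)*15=45 best=176 → r--
[0,14] min(11,3)*14=42 best=176 → r--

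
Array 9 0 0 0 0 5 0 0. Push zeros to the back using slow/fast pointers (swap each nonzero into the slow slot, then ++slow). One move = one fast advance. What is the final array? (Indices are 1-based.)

slow=1 fast=1: a[fast]=9≠0 swap→a[1]=9, slow++,fast++
slow=2 fast=2: a[fast]=0, fast++
slow=2 fast=3: a[fast]=0, fast++
slow=2 fast=4: a[fast]=0, fast++
slow=2 fast=5: a[fast]=0, fast++
slow=2 fast=6: a[fast]=5≠0 swap→a[2]=5, slow++,fast++
slow=3 fast=7: a[fast]=0, fast++
slow=3 fast=8: a[fast]=0, fast++

[9, 5, 0, 0, 0, 0, 0, 0]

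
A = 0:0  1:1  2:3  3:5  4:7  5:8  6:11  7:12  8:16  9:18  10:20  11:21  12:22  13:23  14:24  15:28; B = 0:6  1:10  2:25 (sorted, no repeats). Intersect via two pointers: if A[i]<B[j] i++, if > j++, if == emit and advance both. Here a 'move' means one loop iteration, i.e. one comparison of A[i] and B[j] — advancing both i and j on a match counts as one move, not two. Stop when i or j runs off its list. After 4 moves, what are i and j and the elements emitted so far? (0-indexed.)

i=0 j=0: 0<6, i++
i=1 j=0: 1<6, i++
i=2 j=0: 3<6, i++
i=3 j=0: 5<6, i++

i=4, j=0, emitted=[]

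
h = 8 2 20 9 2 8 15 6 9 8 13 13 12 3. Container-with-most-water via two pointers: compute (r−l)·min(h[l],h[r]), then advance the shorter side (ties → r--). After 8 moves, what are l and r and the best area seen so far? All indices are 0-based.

l=0 r=13: min(8,3)*13=39 best=39 *, r--
l=0 r=12: min(8,12)*12=96 best=96 *, l++
l=1 r=12: min(2,12)*11=22 best=96, l++
l=2 r=12: min(20,12)*10=120 best=120 *, r--
l=2 r=11: min(20,13)*9=117 best=120, r--
l=2 r=10: min(20,13)*8=104 best=120, r--
l=2 r=9: min(20,8)*7=56 best=120, r--
l=2 r=8: min(20,9)*6=54 best=120, r--

l=2, r=7, best area=120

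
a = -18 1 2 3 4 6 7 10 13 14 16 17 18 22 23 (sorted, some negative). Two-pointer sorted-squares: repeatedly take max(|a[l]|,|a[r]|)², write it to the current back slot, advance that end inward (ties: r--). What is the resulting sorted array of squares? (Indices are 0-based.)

[1, 4, 9, 16, 36, 49, 100, 169, 196, 256, 289, 324, 324, 484, 529]

l=0 r=14: |-18|<=|23| out[14]=529, r--
l=0 r=13: |-18|<=|22| out[13]=484, r--
l=0 r=12: |-18|<=|18| out[12]=324, r--
l=0 r=11: |-18|>|17| out[11]=324, l++
l=1 r=11: |1|<=|17| out[10]=289, r--
l=1 r=10: |1|<=|16| out[9]=256, r--
l=1 r=9: |1|<=|14| out[8]=196, r--
l=1 r=8: |1|<=|13| out[7]=169, r--
l=1 r=7: |1|<=|10| out[6]=100, r--
l=1 r=6: |1|<=|7| out[5]=49, r--
l=1 r=5: |1|<=|6| out[4]=36, r--
l=1 r=4: |1|<=|4| out[3]=16, r--
l=1 r=3: |1|<=|3| out[2]=9, r--
l=1 r=2: |1|<=|2| out[1]=4, r--
l=1 r=1: |1|<=|1| out[0]=1, r--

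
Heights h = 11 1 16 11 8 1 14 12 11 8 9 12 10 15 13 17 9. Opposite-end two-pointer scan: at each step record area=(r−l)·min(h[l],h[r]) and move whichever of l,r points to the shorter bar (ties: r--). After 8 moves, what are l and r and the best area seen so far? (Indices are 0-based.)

l=0 r=16: min(11,9)*16=144 best=144 *, r--
l=0 r=15: min(11,17)*15=165 best=165 *, l++
l=1 r=15: min(1,17)*14=14 best=165, l++
l=2 r=15: min(16,17)*13=208 best=208 *, l++
l=3 r=15: min(11,17)*12=132 best=208, l++
l=4 r=15: min(8,17)*11=88 best=208, l++
l=5 r=15: min(1,17)*10=10 best=208, l++
l=6 r=15: min(14,17)*9=126 best=208, l++

l=7, r=15, best area=208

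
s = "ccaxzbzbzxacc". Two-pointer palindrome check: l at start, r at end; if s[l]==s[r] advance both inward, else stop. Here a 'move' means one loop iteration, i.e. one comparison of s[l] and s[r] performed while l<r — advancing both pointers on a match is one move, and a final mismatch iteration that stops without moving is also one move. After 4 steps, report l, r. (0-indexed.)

l=0 r=12: 'c'=='c', l++,r--
l=1 r=11: 'c'=='c', l++,r--
l=2 r=10: 'a'=='a', l++,r--
l=3 r=9: 'x'=='x', l++,r--

l=4, r=8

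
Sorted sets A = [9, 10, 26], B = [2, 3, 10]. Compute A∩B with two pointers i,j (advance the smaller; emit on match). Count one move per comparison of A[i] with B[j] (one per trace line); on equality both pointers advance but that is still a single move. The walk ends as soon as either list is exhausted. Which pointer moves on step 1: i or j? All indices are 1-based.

j

i=1 j=1: 9>2, j++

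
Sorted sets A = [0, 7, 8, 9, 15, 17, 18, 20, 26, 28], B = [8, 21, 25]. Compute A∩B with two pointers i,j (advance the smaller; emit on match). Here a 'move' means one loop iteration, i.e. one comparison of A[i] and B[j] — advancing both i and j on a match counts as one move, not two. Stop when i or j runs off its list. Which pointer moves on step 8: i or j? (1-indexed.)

i

i=1 j=1: 0<8, i++
i=2 j=1: 7<8, i++
i=3 j=1: 8==8 emit, i++,j++
i=4 j=2: 9<21, i++
i=5 j=2: 15<21, i++
i=6 j=2: 17<21, i++
i=7 j=2: 18<21, i++
i=8 j=2: 20<21, i++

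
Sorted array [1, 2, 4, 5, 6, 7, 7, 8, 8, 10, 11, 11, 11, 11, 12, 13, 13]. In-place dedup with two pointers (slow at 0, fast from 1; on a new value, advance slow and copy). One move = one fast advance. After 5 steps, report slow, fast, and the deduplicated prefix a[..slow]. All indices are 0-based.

slow=5, fast=6, prefix=[1, 2, 4, 5, 6, 7]

slow=0 fast=1: a[fast]=2≠a[slow]=1 write a[1]=2, slow++,fast++
slow=1 fast=2: a[fast]=4≠a[slow]=2 write a[2]=4, slow++,fast++
slow=2 fast=3: a[fast]=5≠a[slow]=4 write a[3]=5, slow++,fast++
slow=3 fast=4: a[fast]=6≠a[slow]=5 write a[4]=6, slow++,fast++
slow=4 fast=5: a[fast]=7≠a[slow]=6 write a[5]=7, slow++,fast++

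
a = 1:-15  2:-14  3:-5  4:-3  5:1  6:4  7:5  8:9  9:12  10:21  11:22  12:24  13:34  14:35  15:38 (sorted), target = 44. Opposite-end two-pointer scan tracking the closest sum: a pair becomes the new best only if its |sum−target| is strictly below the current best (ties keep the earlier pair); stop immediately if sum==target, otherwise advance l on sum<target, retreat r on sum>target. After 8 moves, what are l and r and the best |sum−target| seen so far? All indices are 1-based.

l=1 r=15: -15+38=23 d=21 *, l++
l=2 r=15: -14+38=24 d=20 *, l++
l=3 r=15: -5+38=33 d=11 *, l++
l=4 r=15: -3+38=35 d=9 *, l++
l=5 r=15: 1+38=39 d=5 *, l++
l=6 r=15: 4+38=42 d=2 *, l++
l=7 r=15: 5+38=43 d=1 *, l++
l=8 r=15: 9+38=47 d=3, r--

l=8, r=14, best |Δ|=1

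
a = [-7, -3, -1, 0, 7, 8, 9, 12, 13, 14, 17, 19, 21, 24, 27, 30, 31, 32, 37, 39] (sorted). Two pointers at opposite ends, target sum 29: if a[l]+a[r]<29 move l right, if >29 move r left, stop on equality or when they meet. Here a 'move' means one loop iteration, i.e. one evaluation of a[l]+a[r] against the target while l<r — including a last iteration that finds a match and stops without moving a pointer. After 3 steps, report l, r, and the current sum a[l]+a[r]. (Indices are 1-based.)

[1,20] -7+39=32 >29 → r--
[1,19] -7+37=30 >29 → r--
[1,18] -7+32=25 <29 → l++

l=2, r=18, sum=29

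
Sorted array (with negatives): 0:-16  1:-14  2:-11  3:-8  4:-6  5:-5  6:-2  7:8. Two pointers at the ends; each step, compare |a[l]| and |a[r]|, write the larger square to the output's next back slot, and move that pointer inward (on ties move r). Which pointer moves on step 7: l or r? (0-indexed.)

l

l=0 r=7: |-16|>|8| out[7]=256, l++
l=1 r=7: |-14|>|8| out[6]=196, l++
l=2 r=7: |-11|>|8| out[5]=121, l++
l=3 r=7: |-8|<=|8| out[4]=64, r--
l=3 r=6: |-8|>|-2| out[3]=64, l++
l=4 r=6: |-6|>|-2| out[2]=36, l++
l=5 r=6: |-5|>|-2| out[1]=25, l++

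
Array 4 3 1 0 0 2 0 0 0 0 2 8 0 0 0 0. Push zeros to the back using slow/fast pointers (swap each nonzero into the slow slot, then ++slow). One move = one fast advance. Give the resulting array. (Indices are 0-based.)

[4, 3, 1, 2, 2, 8, 0, 0, 0, 0, 0, 0, 0, 0, 0, 0]

slow=0 fast=0: a[fast]=4≠0 swap→a[0]=4, slow++,fast++
slow=1 fast=1: a[fast]=3≠0 swap→a[1]=3, slow++,fast++
slow=2 fast=2: a[fast]=1≠0 swap→a[2]=1, slow++,fast++
slow=3 fast=3: a[fast]=0, fast++
slow=3 fast=4: a[fast]=0, fast++
slow=3 fast=5: a[fast]=2≠0 swap→a[3]=2, slow++,fast++
slow=4 fast=6: a[fast]=0, fast++
slow=4 fast=7: a[fast]=0, fast++
slow=4 fast=8: a[fast]=0, fast++
slow=4 fast=9: a[fast]=0, fast++
slow=4 fast=10: a[fast]=2≠0 swap→a[4]=2, slow++,fast++
slow=5 fast=11: a[fast]=8≠0 swap→a[5]=8, slow++,fast++
slow=6 fast=12: a[fast]=0, fast++
slow=6 fast=13: a[fast]=0, fast++
slow=6 fast=14: a[fast]=0, fast++
slow=6 fast=15: a[fast]=0, fast++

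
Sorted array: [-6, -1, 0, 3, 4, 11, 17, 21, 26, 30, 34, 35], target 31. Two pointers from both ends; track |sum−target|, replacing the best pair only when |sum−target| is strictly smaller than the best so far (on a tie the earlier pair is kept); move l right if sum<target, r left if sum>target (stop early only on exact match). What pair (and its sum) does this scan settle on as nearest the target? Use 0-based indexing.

pair (0, 30) with sum 30 (|Δ|=1)

[0,11] -6+35=29 d=2 * → l++
[1,11] -1+35=34 d=3 → r--
[1,10] -1+34=33 d=2 → r--
[1,9] -1+30=29 d=2 → l++
[2,9] 0+30=30 d=1 * → l++
[3,9] 3+30=33 d=2 → r--
[3,8] 3+26=29 d=2 → l++
[4,8] 4+26=30 d=1 → l++
[5,8] 11+26=37 d=6 → r--
[5,7] 11+21=32 d=1 → r--
[5,6] 11+17=28 d=3 → l++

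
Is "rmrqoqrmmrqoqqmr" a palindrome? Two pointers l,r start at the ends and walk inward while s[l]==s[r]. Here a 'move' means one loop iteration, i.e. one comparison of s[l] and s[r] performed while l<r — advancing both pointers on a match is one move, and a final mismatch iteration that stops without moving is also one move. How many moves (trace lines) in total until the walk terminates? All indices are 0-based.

l=0 r=15: 'r'=='r', l++,r--
l=1 r=14: 'm'=='m', l++,r--
l=2 r=13: 'r'!='q', stop

3 moves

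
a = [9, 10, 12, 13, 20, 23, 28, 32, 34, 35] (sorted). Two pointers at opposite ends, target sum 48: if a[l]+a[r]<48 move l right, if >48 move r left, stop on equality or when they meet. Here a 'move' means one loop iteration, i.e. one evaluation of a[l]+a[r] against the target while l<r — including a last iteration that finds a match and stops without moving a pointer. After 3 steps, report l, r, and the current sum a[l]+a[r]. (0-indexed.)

l=3, r=9, sum=48

[0,9] 9+35=44 <48 → l++
[1,9] 10+35=45 <48 → l++
[2,9] 12+35=47 <48 → l++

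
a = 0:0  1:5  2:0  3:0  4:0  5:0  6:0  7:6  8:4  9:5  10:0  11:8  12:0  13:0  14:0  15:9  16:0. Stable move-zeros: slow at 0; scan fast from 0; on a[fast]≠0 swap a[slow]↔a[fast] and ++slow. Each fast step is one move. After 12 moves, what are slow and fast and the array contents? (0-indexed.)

slow=5, fast=12, a=[5, 6, 4, 5, 8, 0, 0, 0, 0, 0, 0, 0, 0, 0, 0, 9, 0]

(s=0,f=0) a[fast]=0 → fast++
(s=0,f=1) a[fast]=5≠0 swap→a[0]=5 → slow++,fast++
(s=1,f=2) a[fast]=0 → fast++
(s=1,f=3) a[fast]=0 → fast++
(s=1,f=4) a[fast]=0 → fast++
(s=1,f=5) a[fast]=0 → fast++
(s=1,f=6) a[fast]=0 → fast++
(s=1,f=7) a[fast]=6≠0 swap→a[1]=6 → slow++,fast++
(s=2,f=8) a[fast]=4≠0 swap→a[2]=4 → slow++,fast++
(s=3,f=9) a[fast]=5≠0 swap→a[3]=5 → slow++,fast++
(s=4,f=10) a[fast]=0 → fast++
(s=4,f=11) a[fast]=8≠0 swap→a[4]=8 → slow++,fast++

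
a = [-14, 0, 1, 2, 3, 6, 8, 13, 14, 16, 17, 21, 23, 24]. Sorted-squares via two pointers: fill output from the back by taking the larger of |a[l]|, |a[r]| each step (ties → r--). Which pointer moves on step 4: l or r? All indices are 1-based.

[1,14] |-14|<=|24| out[14]=576 → r--
[1,13] |-14|<=|23| out[13]=529 → r--
[1,12] |-14|<=|21| out[12]=441 → r--
[1,11] |-14|<=|17| out[11]=289 → r--

r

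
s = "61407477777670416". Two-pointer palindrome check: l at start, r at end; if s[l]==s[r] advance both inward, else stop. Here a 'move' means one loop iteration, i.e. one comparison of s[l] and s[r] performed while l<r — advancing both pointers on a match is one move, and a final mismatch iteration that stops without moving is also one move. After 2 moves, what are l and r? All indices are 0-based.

l=2, r=14

[0,16] '6'=='6' → l++,r--
[1,15] '1'=='1' → l++,r--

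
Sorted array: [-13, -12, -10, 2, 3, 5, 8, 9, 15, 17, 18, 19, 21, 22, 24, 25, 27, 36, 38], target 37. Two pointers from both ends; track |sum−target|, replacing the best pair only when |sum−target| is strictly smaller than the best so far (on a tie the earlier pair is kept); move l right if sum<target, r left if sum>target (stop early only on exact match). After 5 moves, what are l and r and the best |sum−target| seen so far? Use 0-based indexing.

l=3, r=16, best |Δ|=1

[0,18] -13+38=25 d=12 * → l++
[1,18] -12+38=26 d=11 * → l++
[2,18] -10+38=28 d=9 * → l++
[3,18] 2+38=40 d=3 * → r--
[3,17] 2+36=38 d=1 * → r--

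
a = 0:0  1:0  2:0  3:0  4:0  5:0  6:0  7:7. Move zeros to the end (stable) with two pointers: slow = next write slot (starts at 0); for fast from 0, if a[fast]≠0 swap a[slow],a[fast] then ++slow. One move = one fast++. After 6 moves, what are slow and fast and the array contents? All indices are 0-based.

slow=0, fast=6, a=[0, 0, 0, 0, 0, 0, 0, 7]

(s=0,f=0) a[fast]=0 → fast++
(s=0,f=1) a[fast]=0 → fast++
(s=0,f=2) a[fast]=0 → fast++
(s=0,f=3) a[fast]=0 → fast++
(s=0,f=4) a[fast]=0 → fast++
(s=0,f=5) a[fast]=0 → fast++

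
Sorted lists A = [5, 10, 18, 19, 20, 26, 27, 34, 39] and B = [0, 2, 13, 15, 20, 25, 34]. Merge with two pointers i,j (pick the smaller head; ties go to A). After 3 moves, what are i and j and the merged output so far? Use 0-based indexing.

i=0 j=0: A[i]=5>B[j]=0 take 0, j++
i=0 j=1: A[i]=5>B[j]=2 take 2, j++
i=0 j=2: A[i]=5<=B[j]=13 take 5, i++

i=1, j=2, merged so far=[0, 2, 5]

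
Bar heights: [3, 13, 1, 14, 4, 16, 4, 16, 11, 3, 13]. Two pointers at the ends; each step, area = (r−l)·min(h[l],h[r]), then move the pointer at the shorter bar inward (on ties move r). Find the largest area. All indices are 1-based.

l=1 r=11: min(3,13)*10=30 best=30 *, l++
l=2 r=11: min(13,13)*9=117 best=117 *, r--
l=2 r=10: min(13,3)*8=24 best=117, r--
l=2 r=9: min(13,11)*7=77 best=117, r--
l=2 r=8: min(13,16)*6=78 best=117, l++
l=3 r=8: min(1,16)*5=5 best=117, l++
l=4 r=8: min(14,16)*4=56 best=117, l++
l=5 r=8: min(4,16)*3=12 best=117, l++
l=6 r=8: min(16,16)*2=32 best=117, r--
l=6 r=7: min(16,4)*1=4 best=117, r--

max area = 117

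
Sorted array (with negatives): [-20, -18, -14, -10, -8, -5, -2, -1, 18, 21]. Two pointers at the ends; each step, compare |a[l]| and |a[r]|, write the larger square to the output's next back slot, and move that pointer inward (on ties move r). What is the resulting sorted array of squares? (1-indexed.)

[1, 4, 25, 64, 100, 196, 324, 324, 400, 441]

[1,10] |-20|<=|21| out[10]=441 → r--
[1,9] |-20|>|18| out[9]=400 → l++
[2,9] |-18|<=|18| out[8]=324 → r--
[2,8] |-18|>|-1| out[7]=324 → l++
[3,8] |-14|>|-1| out[6]=196 → l++
[4,8] |-10|>|-1| out[5]=100 → l++
[5,8] |-8|>|-1| out[4]=64 → l++
[6,8] |-5|>|-1| out[3]=25 → l++
[7,8] |-2|>|-1| out[2]=4 → l++
[8,8] |-1|<=|-1| out[1]=1 → r--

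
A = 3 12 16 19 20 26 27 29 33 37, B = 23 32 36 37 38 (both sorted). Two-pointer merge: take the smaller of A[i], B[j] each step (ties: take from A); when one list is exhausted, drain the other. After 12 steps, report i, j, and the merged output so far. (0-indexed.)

i=0 j=0: A[i]=3<=B[j]=23 take 3, i++
i=1 j=0: A[i]=12<=B[j]=23 take 12, i++
i=2 j=0: A[i]=16<=B[j]=23 take 16, i++
i=3 j=0: A[i]=19<=B[j]=23 take 19, i++
i=4 j=0: A[i]=20<=B[j]=23 take 20, i++
i=5 j=0: A[i]=26>B[j]=23 take 23, j++
i=5 j=1: A[i]=26<=B[j]=32 take 26, i++
i=6 j=1: A[i]=27<=B[j]=32 take 27, i++
i=7 j=1: A[i]=29<=B[j]=32 take 29, i++
i=8 j=1: A[i]=33>B[j]=32 take 32, j++
i=8 j=2: A[i]=33<=B[j]=36 take 33, i++
i=9 j=2: A[i]=37>B[j]=36 take 36, j++

i=9, j=3, merged so far=[3, 12, 16, 19, 20, 23, 26, 27, 29, 32, 33, 36]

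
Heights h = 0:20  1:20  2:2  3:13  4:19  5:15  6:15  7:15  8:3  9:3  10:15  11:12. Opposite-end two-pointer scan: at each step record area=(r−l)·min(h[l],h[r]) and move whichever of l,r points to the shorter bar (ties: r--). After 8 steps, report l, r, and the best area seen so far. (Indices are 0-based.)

l=0 r=11: min(20,12)*11=132 best=132 *, r--
l=0 r=10: min(20,15)*10=150 best=150 *, r--
l=0 r=9: min(20,3)*9=27 best=150, r--
l=0 r=8: min(20,3)*8=24 best=150, r--
l=0 r=7: min(20,15)*7=105 best=150, r--
l=0 r=6: min(20,15)*6=90 best=150, r--
l=0 r=5: min(20,15)*5=75 best=150, r--
l=0 r=4: min(20,19)*4=76 best=150, r--

l=0, r=3, best area=150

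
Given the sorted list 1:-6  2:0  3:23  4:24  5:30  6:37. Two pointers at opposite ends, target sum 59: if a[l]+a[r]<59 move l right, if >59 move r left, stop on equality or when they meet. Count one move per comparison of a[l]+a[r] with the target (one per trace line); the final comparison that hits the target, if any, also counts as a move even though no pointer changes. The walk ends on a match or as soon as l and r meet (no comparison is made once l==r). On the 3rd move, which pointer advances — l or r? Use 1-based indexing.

[1,6] -6+37=31 <59 → l++
[2,6] 0+37=37 <59 → l++
[3,6] 23+37=60 >59 → r--

r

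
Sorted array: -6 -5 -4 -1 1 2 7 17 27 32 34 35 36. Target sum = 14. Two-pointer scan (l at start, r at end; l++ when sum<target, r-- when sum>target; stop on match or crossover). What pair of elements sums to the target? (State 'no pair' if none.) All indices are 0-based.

no pair

l=0 r=12: -6+36=30 >14, r--
l=0 r=11: -6+35=29 >14, r--
l=0 r=10: -6+34=28 >14, r--
l=0 r=9: -6+32=26 >14, r--
l=0 r=8: -6+27=21 >14, r--
l=0 r=7: -6+17=11 <14, l++
l=1 r=7: -5+17=12 <14, l++
l=2 r=7: -4+17=13 <14, l++
l=3 r=7: -1+17=16 >14, r--
l=3 r=6: -1+7=6 <14, l++
l=4 r=6: 1+7=8 <14, l++
l=5 r=6: 2+7=9 <14, l++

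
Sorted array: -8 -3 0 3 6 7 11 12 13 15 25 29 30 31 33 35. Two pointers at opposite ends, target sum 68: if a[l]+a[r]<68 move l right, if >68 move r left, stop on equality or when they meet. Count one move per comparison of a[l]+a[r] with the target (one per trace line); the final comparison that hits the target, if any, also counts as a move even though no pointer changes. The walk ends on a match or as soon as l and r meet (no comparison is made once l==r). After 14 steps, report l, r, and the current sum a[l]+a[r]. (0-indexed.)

[0,15] -8+35=27 <68 → l++
[1,15] -3+35=32 <68 → l++
[2,15] 0+35=35 <68 → l++
[3,15] 3+35=38 <68 → l++
[4,15] 6+35=41 <68 → l++
[5,15] 7+35=42 <68 → l++
[6,15] 11+35=46 <68 → l++
[7,15] 12+35=47 <68 → l++
[8,15] 13+35=48 <68 → l++
[9,15] 15+35=50 <68 → l++
[10,15] 25+35=60 <68 → l++
[11,15] 29+35=64 <68 → l++
[12,15] 30+35=65 <68 → l++
[13,15] 31+35=66 <68 → l++

l=14, r=15, sum=68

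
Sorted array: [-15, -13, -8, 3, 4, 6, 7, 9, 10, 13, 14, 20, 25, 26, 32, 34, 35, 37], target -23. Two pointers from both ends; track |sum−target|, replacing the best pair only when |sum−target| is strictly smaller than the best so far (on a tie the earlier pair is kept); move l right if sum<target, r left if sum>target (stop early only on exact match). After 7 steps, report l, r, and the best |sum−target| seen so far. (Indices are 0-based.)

l=0, r=10, best |Δ|=28

l=0 r=17: -15+37=22 d=45 *, r--
l=0 r=16: -15+35=20 d=43 *, r--
l=0 r=15: -15+34=19 d=42 *, r--
l=0 r=14: -15+32=17 d=40 *, r--
l=0 r=13: -15+26=11 d=34 *, r--
l=0 r=12: -15+25=10 d=33 *, r--
l=0 r=11: -15+20=5 d=28 *, r--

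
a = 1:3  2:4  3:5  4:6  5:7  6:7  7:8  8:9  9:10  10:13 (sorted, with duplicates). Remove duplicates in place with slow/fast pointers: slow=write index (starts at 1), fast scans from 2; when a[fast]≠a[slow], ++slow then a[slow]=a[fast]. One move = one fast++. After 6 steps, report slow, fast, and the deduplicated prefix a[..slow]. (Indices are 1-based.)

slow=6, fast=8, prefix=[3, 4, 5, 6, 7, 8]

(s=1,f=2) a[fast]=4≠a[slow]=3 write a[2]=4 → slow++,fast++
(s=2,f=3) a[fast]=5≠a[slow]=4 write a[3]=5 → slow++,fast++
(s=3,f=4) a[fast]=6≠a[slow]=5 write a[4]=6 → slow++,fast++
(s=4,f=5) a[fast]=7≠a[slow]=6 write a[5]=7 → slow++,fast++
(s=5,f=6) a[fast]=7=a[slow] dup → fast++
(s=5,f=7) a[fast]=8≠a[slow]=7 write a[6]=8 → slow++,fast++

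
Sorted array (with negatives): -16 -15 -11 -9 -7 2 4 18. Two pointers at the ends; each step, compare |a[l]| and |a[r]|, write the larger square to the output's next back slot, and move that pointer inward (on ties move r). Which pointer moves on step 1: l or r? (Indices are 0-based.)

l=0 r=7: |-16|<=|18| out[7]=324, r--

r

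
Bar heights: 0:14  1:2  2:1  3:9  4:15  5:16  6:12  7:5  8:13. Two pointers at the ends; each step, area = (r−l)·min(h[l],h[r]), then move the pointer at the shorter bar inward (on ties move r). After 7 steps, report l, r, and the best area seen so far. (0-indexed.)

[0,8] min(14,13)*8=104 best=104 * → r--
[0,7] min(14,5)*7=35 best=104 → r--
[0,6] min(14,12)*6=72 best=104 → r--
[0,5] min(14,16)*5=70 best=104 → l++
[1,5] min(2,16)*4=8 best=104 → l++
[2,5] min(1,16)*3=3 best=104 → l++
[3,5] min(9,16)*2=18 best=104 → l++

l=4, r=5, best area=104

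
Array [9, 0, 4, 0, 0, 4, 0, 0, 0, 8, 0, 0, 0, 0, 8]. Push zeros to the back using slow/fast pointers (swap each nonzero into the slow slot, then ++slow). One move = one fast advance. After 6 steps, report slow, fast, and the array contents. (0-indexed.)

slow=3, fast=6, a=[9, 4, 4, 0, 0, 0, 0, 0, 0, 8, 0, 0, 0, 0, 8]

slow=0 fast=0: a[fast]=9≠0 swap→a[0]=9, slow++,fast++
slow=1 fast=1: a[fast]=0, fast++
slow=1 fast=2: a[fast]=4≠0 swap→a[1]=4, slow++,fast++
slow=2 fast=3: a[fast]=0, fast++
slow=2 fast=4: a[fast]=0, fast++
slow=2 fast=5: a[fast]=4≠0 swap→a[2]=4, slow++,fast++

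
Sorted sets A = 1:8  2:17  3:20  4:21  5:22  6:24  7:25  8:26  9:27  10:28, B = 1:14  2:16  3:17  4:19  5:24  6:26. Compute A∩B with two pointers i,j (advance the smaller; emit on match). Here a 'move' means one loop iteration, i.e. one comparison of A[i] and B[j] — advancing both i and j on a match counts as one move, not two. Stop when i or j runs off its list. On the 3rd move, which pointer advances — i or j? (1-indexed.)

j

[i=1,j=1] 8<14 → i++
[i=2,j=1] 17>14 → j++
[i=2,j=2] 17>16 → j++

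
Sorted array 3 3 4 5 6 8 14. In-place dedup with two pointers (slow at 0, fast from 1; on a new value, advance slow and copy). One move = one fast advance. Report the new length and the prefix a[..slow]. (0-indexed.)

(s=0,f=1) a[fast]=3=a[slow] dup → fast++
(s=0,f=2) a[fast]=4≠a[slow]=3 write a[1]=4 → slow++,fast++
(s=1,f=3) a[fast]=5≠a[slow]=4 write a[2]=5 → slow++,fast++
(s=2,f=4) a[fast]=6≠a[slow]=5 write a[3]=6 → slow++,fast++
(s=3,f=5) a[fast]=8≠a[slow]=6 write a[4]=8 → slow++,fast++
(s=4,f=6) a[fast]=14≠a[slow]=8 write a[5]=14 → slow++,fast++

length 6; prefix = [3, 4, 5, 6, 8, 14]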